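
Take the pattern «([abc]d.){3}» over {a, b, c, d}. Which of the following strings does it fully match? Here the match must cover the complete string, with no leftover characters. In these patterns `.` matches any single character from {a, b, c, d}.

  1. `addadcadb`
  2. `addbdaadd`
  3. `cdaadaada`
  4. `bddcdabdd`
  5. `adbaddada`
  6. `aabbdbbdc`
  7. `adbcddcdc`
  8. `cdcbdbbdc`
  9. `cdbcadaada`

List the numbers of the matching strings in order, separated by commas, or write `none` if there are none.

1, 2, 3, 4, 5, 7, 8

1. `addadcadb` → match
2. `addbdaadd` → match
3. `cdaadaada` → match
4. `bddcdabdd` → match
5. `adbaddada` → match
6. `aabbdbbdc` → no match
7. `adbcddcdc` → match
8. `cdcbdbbdc` → match
9. `cdbcadaada` → no match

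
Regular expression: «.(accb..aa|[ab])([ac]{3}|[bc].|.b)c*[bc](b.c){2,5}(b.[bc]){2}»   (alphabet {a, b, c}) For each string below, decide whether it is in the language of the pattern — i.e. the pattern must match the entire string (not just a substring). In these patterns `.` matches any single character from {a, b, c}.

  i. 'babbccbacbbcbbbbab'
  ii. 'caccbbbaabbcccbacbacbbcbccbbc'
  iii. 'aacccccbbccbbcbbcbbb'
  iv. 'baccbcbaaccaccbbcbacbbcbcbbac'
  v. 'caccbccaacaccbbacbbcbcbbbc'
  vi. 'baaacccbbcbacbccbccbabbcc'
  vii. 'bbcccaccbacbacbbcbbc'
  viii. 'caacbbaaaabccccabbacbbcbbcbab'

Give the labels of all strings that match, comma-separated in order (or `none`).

i → match
ii → match
iii → match
iv → match
v → match
vi → match
vii → no match
viii → no match

i, ii, iii, iv, v, vi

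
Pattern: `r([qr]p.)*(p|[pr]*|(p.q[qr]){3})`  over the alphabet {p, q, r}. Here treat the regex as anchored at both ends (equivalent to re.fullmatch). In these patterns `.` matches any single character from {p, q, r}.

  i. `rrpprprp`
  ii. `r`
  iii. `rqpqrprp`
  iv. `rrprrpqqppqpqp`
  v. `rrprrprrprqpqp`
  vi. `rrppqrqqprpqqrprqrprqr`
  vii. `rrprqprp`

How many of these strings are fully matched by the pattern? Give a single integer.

6

i. `rrpprprp` → match
ii. `r` → match
iii. `rqpqrprp` → match
iv → match
v → match
vi → no match
vii. `rrprqprp` → match
Total matched: 6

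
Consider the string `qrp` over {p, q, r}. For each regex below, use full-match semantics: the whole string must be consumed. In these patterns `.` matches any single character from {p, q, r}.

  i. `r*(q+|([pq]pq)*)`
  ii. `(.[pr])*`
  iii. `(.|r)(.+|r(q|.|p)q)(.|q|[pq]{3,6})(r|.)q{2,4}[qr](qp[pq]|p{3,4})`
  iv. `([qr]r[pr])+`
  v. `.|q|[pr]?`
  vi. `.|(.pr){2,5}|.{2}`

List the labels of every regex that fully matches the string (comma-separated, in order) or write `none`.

i → no match
ii → no match
iii → no match
iv → match
v → no match
vi → no match

iv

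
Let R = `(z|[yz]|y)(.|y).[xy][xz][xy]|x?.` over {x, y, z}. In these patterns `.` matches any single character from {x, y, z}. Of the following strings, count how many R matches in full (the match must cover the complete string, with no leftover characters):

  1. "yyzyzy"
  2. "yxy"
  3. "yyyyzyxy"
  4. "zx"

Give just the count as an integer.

1

1. "yyzyzy" → match
2. "yxy" → no match
3. "yyyyzyxy" → no match
4. "zx" → no match
Total matched: 1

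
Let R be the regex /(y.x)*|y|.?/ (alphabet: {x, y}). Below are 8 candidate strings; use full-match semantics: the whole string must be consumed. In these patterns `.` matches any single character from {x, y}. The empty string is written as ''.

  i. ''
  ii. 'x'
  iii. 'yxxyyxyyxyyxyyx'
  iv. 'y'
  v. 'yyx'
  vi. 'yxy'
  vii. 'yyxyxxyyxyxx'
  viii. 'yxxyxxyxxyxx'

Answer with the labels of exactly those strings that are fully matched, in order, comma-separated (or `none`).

i → match
ii → match
iii → match
iv → match
v → match
vi → no match
vii → match
viii → match

i, ii, iii, iv, v, vii, viii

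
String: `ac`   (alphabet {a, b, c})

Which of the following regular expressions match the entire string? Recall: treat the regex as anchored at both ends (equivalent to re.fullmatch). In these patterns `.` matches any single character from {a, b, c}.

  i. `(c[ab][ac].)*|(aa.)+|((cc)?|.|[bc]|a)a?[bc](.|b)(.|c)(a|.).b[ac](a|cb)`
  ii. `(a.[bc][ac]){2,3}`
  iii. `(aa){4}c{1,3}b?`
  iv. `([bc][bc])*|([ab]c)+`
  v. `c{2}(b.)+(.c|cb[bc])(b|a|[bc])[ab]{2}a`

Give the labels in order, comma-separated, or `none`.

iv

i → no match
ii → no match
iii → no match — must start with `aa`
iv → match
v → no match — must start with `c`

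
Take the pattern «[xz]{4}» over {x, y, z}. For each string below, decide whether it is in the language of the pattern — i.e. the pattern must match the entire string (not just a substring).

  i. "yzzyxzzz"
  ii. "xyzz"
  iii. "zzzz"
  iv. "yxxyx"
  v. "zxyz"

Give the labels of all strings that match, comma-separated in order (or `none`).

iii

i → no match
ii → no match
iii → match
iv → no match
v → no match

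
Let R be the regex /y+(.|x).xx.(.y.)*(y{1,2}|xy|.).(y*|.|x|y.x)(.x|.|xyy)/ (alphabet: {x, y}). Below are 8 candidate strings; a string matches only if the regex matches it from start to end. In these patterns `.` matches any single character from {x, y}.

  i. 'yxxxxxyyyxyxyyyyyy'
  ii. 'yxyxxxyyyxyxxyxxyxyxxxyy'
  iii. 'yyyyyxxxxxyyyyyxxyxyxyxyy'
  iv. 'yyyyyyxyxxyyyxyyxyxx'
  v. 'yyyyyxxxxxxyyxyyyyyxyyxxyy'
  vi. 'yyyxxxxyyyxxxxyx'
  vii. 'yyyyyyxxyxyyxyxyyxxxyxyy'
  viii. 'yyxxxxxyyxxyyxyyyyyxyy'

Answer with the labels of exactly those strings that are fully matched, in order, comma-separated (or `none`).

i → match
ii → match
iii → match
iv → match
v → match
vi → match
vii → match
viii → match

i, ii, iii, iv, v, vi, vii, viii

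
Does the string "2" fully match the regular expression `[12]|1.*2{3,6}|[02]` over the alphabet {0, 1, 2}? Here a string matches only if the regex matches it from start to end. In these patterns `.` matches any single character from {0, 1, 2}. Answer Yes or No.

Yes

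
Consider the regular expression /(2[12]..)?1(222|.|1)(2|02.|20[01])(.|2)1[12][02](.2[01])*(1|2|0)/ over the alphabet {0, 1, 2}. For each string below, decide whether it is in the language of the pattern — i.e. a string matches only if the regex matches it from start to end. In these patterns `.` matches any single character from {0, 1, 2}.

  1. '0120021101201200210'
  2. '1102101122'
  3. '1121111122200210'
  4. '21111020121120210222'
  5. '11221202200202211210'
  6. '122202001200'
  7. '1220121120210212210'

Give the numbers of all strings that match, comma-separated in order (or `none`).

1 → no match
2 → match
3 → no match
4 → no match
5 → match
6 → match
7 → match

2, 5, 6, 7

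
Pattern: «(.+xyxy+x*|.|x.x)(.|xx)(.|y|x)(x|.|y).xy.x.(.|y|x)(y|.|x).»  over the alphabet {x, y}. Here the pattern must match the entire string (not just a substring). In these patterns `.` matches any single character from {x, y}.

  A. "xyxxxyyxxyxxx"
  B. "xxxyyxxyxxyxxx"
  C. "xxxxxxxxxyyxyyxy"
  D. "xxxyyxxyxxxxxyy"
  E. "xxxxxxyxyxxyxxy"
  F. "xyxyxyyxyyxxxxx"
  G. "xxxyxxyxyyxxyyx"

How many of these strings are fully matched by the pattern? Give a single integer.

5

A → no match
B → match
C → match
D → no match
E → match
F → match
G → match
Total matched: 5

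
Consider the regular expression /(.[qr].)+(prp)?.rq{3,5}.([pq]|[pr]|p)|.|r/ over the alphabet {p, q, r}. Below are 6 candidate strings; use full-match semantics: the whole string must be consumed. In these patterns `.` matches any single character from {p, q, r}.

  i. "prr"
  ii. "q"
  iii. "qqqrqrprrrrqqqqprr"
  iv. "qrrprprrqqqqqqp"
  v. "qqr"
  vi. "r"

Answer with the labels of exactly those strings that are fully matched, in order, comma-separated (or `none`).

i → no match
ii → match
iii → no match
iv → match
v → no match
vi → match

ii, iv, vi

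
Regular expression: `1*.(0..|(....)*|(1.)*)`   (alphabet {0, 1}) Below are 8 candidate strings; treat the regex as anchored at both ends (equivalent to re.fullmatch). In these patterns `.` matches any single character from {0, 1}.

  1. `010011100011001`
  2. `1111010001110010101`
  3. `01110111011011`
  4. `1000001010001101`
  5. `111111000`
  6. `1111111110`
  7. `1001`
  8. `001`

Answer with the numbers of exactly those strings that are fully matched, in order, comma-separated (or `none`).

1 → no match
2 → match
3 → no match
4 → no match
5. `111111000` → match
6. `1111111110` → match
7. `1001` → match
8. `001` → no match

2, 5, 6, 7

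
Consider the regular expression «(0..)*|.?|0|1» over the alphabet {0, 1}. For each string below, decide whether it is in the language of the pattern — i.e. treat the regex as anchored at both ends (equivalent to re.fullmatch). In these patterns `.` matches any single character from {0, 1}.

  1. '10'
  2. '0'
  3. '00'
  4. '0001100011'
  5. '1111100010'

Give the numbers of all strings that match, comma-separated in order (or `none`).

2

1 → no match
2 → match
3 → no match
4 → no match
5 → no match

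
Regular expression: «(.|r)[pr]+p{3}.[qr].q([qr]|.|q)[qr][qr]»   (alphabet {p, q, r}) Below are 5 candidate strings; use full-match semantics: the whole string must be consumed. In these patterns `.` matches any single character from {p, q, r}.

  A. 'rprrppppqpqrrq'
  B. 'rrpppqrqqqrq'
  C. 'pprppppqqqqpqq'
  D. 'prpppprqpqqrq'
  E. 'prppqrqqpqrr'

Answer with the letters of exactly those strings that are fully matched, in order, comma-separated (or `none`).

A → match
B. 'rrpppqrqqqrq' → match
C → match
D → match
E. 'prppqrqqpqrr' → no match

A, B, C, D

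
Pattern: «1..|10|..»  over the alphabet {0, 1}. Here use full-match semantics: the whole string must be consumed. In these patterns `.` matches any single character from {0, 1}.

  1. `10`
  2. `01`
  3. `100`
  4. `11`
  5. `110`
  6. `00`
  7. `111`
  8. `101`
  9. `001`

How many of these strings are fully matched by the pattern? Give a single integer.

1. `10` → match
2. `01` → match
3. `100` → match
4. `11` → match
5. `110` → match
6. `00` → match
7. `111` → match
8. `101` → match
9. `001` → no match
Total matched: 8

8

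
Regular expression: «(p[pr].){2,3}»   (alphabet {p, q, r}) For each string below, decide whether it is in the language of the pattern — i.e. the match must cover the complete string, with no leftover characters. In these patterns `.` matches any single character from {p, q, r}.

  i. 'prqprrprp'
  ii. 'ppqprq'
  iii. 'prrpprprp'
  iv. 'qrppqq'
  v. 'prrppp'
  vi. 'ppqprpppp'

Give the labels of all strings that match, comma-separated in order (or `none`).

i, ii, iii, v, vi

i → match
ii → match
iii → match
iv → no match — must start with 'p'
v → match
vi → match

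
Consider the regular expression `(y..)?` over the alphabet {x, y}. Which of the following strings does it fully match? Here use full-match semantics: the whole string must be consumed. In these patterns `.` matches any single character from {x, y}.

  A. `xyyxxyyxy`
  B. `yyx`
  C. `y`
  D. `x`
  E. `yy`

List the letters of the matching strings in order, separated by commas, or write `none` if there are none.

B

A. `xyyxxyyxy` → no match
B. `yyx` → match
C. `y` → no match
D. `x` → no match
E. `yy` → no match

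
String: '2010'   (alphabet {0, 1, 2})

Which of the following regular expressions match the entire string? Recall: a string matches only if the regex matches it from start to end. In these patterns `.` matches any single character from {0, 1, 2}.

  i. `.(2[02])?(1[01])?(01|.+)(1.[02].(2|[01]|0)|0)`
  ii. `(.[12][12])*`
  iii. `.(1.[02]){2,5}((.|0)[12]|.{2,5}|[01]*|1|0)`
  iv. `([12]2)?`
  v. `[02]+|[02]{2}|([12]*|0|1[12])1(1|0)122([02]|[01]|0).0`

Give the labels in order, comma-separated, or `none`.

i → match
ii → no match
iii → no match
iv → no match
v → no match

i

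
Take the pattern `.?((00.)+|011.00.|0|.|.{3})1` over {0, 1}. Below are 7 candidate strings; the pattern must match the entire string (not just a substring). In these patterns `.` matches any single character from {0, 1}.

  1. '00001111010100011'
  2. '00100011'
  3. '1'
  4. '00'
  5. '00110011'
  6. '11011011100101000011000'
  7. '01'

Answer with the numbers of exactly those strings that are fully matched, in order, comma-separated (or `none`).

7

1 → no match
2 → no match
3 → no match
4 → no match — must end with '1'
5 → no match
6 → no match — must end with '1'
7 → match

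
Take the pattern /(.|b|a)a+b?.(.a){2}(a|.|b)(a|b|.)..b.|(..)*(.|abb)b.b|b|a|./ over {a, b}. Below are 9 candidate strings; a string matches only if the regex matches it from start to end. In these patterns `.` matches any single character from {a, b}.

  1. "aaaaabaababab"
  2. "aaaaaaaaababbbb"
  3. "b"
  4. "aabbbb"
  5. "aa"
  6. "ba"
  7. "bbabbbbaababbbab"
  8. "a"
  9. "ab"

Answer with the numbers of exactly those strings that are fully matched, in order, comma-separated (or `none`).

1 → no match
2 → match
3 → match
4 → match
5 → no match
6 → no match
7 → match
8 → match
9 → no match

2, 3, 4, 7, 8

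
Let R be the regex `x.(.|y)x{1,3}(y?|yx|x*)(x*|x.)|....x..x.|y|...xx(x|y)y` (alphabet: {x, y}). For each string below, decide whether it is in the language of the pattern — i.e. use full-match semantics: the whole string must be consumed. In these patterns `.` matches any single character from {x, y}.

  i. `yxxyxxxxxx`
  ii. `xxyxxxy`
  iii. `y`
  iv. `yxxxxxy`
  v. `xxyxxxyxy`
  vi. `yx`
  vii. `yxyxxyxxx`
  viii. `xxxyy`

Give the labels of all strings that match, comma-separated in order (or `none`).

i. `yxxyxxxxxx` → no match
ii. `xxyxxxy` → match
iii. `y` → match
iv. `yxxxxxy` → match
v. `xxyxxxyxy` → match
vi. `yx` → no match
vii. `yxyxxyxxx` → match
viii. `xxxyy` → no match

ii, iii, iv, v, vii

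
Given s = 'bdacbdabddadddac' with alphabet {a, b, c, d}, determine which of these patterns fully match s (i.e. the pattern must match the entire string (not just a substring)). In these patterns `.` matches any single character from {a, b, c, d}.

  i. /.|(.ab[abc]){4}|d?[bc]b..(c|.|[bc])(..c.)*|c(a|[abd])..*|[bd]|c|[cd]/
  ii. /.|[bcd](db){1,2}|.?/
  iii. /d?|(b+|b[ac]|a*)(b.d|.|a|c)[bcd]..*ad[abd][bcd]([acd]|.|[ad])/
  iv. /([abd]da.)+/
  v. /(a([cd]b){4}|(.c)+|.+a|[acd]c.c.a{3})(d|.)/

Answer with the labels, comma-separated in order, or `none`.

iv, v

i → no match
ii → no match
iii → no match
iv → match
v → match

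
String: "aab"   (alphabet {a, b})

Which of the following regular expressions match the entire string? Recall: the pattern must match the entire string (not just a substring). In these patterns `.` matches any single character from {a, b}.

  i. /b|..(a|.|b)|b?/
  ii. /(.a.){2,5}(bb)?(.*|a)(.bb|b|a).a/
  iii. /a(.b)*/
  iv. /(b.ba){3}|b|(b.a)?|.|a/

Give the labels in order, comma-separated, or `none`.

i → match
ii → no match — must end with "a"
iii → match
iv → no match

i, iii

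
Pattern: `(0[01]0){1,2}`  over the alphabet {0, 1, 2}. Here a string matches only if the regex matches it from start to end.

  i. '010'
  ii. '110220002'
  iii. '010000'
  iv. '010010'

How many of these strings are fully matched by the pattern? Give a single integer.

i → match
ii → no match — must start with '0'
iii → match
iv → match
Total matched: 3

3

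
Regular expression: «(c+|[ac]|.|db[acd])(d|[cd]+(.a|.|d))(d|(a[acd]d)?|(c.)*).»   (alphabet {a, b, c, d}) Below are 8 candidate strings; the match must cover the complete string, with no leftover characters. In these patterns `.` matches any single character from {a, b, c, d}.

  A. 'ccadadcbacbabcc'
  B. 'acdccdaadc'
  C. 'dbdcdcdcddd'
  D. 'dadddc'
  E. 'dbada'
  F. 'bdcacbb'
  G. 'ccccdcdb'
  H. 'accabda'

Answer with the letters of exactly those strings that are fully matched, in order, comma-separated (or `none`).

A → no match
B. 'acdccdaadc' → match
C. 'dbdcdcdcddd' → match
D. 'dadddc' → no match
E. 'dbada' → match
F. 'bdcacbb' → match
G. 'ccccdcdb' → match
H. 'accabda' → no match

B, C, E, F, G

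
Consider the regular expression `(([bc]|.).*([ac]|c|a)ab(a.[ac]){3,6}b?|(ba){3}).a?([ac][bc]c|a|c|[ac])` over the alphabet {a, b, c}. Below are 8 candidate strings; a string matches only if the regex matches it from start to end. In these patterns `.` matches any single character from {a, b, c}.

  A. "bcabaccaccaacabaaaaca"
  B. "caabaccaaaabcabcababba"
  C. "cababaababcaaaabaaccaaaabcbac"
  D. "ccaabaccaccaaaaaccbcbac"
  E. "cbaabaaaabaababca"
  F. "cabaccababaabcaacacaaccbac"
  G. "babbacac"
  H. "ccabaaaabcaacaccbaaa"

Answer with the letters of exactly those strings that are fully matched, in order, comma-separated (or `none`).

A, B, C, E, F, H

A → match
B → match
C → match
D → no match
E → match
F → match
G → no match
H → match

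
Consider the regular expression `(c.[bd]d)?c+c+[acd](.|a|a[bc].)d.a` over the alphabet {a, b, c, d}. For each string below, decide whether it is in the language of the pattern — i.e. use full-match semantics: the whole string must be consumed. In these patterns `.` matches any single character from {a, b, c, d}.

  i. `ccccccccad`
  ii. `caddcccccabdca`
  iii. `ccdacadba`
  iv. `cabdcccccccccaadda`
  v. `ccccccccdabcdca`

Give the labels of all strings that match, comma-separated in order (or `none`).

i → no match — must end with `a`
ii → match
iii → match
iv → match
v → match

ii, iii, iv, v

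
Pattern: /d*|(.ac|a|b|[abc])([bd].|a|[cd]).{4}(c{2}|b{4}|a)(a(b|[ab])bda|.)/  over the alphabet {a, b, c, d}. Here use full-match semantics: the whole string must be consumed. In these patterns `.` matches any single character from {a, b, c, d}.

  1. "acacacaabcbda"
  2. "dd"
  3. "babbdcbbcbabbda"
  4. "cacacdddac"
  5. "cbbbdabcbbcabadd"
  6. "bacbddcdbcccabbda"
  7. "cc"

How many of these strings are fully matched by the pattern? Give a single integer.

1 → no match
2 → match
3 → no match
4 → match
5 → no match
6 → no match
7 → no match
Total matched: 2

2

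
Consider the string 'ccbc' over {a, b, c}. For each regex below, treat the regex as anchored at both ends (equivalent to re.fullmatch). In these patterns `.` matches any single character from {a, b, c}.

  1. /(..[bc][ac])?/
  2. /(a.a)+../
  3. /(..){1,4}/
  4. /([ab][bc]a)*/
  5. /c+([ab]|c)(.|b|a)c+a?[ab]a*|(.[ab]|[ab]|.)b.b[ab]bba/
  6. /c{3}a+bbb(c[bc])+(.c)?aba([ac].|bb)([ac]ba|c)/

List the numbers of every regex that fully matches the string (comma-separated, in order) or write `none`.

1 → match
2 → no match — must start with 'a'
3 → match
4 → no match
5 → no match
6 → no match

1, 3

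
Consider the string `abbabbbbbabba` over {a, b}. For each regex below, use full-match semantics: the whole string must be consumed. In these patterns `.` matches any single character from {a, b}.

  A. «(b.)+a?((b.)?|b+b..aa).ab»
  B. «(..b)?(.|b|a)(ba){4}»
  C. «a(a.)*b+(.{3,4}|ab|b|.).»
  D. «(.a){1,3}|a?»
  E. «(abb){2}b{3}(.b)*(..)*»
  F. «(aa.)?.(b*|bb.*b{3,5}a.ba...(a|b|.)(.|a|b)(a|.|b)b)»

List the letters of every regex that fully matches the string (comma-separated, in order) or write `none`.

E

A → no match — must start with `b`
B → no match
C → no match
D → no match
E → match
F → no match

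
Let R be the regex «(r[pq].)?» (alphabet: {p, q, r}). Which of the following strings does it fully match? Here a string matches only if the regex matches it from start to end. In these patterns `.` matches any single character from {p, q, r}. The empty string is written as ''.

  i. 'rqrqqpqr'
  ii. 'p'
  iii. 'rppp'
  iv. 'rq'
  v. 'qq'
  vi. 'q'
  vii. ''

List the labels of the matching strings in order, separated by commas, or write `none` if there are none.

i. 'rqrqqpqr' → no match
ii. 'p' → no match
iii. 'rppp' → no match
iv. 'rq' → no match
v. 'qq' → no match
vi. 'q' → no match
vii. '' → match

vii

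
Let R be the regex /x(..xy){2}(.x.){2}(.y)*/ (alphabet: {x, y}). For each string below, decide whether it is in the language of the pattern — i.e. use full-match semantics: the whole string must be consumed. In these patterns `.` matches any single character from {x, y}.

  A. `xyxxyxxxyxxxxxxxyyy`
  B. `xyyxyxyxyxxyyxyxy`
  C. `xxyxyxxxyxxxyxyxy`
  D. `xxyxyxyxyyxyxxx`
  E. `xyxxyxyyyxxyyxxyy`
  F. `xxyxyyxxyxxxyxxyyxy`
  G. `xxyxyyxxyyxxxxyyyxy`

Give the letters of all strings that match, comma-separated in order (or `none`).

A → match
B → match
C → match
D → match
E → no match
F → match
G → match

A, B, C, D, F, G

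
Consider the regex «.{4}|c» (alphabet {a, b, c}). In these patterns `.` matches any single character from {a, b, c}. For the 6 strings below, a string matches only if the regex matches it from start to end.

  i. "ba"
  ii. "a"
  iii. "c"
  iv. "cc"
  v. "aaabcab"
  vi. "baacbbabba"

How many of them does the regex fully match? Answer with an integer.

1

i. "ba" → no match
ii. "a" → no match
iii. "c" → match
iv. "cc" → no match
v. "aaabcab" → no match
vi. "baacbbabba" → no match
Total matched: 1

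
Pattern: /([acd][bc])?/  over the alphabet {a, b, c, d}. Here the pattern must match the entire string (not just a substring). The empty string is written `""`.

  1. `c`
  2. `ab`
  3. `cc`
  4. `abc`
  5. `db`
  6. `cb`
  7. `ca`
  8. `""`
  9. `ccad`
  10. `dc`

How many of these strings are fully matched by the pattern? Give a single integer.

6

1. `c` → no match
2. `ab` → match
3. `cc` → match
4. `abc` → no match
5. `db` → match
6. `cb` → match
7. `ca` → no match
8. `""` → match
9. `ccad` → no match
10. `dc` → match
Total matched: 6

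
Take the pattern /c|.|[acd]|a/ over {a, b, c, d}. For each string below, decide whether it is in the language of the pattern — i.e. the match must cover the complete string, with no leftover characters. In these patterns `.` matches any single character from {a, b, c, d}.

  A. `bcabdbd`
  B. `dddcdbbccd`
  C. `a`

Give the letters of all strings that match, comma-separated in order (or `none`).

C

A. `bcabdbd` → no match
B. `dddcdbbccd` → no match
C. `a` → match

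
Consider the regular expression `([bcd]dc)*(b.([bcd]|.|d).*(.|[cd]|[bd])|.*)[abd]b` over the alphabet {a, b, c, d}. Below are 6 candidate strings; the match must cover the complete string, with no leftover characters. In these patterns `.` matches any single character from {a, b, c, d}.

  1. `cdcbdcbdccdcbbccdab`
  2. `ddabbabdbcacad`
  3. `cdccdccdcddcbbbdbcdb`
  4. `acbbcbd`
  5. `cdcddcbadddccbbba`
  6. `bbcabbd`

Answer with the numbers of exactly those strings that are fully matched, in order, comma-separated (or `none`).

1 → match
2 → no match — must end with `b`
3 → match
4 → no match — must end with `b`
5 → no match — must end with `b`
6 → no match — must end with `b`

1, 3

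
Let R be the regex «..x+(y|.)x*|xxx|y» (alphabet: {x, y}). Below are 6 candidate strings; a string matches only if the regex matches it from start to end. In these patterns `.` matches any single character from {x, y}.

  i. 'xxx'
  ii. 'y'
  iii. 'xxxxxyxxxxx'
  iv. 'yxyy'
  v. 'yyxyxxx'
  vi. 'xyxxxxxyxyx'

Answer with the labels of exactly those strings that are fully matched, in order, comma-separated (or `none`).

i, ii, iii, v

i → match
ii → match
iii → match
iv → no match
v → match
vi → no match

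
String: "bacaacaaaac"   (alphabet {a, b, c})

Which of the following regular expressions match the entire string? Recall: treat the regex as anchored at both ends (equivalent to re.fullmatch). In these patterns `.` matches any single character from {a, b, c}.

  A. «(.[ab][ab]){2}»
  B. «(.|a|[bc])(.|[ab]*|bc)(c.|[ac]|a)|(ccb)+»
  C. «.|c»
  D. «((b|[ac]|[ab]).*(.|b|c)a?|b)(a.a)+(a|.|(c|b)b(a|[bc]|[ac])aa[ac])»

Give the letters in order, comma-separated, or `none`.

D

A → no match
B → no match
C → no match
D → match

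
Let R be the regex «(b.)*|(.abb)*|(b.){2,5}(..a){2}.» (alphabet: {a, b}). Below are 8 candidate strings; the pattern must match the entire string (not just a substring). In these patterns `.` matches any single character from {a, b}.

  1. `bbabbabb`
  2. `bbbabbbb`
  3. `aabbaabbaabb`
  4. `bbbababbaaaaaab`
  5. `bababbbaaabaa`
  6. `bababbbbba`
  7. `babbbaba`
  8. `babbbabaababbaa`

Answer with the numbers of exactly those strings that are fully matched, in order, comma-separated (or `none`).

2, 3, 4, 5, 6, 7, 8

1 → no match
2 → match
3 → match
4 → match
5 → match
6 → match
7 → match
8 → match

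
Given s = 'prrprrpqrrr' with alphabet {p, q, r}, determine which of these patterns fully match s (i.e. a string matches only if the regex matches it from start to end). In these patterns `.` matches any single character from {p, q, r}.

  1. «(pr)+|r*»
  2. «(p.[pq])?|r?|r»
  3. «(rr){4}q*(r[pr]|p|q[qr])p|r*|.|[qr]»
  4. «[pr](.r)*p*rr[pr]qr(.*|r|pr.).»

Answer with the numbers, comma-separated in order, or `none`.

4

1 → no match
2 → no match
3 → no match
4 → match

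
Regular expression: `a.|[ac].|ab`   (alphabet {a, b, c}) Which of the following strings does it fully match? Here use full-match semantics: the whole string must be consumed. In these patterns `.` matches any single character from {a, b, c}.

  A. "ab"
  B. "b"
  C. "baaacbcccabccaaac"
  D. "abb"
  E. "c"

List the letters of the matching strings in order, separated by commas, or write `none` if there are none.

A

A → match
B → no match
C → no match
D → no match
E → no match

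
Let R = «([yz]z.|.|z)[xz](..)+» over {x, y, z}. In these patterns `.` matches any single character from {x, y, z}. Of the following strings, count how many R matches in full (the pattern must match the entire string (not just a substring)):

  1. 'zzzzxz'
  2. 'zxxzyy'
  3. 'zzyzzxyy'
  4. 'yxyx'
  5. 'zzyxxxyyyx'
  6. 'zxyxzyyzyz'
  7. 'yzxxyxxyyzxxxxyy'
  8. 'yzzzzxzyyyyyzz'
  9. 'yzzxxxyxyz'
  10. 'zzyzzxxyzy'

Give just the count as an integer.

1 → match
2 → match
3 → match
4 → match
5 → match
6 → match
7 → match
8 → match
9 → match
10 → match
Total matched: 10

10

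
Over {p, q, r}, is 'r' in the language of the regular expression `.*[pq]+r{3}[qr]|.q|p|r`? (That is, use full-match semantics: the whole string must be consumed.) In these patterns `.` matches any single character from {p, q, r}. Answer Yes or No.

Yes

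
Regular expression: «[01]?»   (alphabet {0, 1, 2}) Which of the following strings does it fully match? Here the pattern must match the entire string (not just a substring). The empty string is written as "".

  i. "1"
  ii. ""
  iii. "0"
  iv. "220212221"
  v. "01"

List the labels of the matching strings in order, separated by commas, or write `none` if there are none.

i. "1" → match
ii. "" → match
iii. "0" → match
iv. "220212221" → no match
v. "01" → no match

i, ii, iii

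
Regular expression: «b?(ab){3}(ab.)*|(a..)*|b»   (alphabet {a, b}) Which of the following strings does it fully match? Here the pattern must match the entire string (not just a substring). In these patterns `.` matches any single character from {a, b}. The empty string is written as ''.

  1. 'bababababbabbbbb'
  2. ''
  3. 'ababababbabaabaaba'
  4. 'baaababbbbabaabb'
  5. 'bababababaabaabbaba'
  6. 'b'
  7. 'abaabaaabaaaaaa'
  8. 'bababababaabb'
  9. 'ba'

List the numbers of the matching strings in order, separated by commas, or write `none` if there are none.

2, 3, 5, 6, 7, 8

1 → no match
2. '' → match
3 → match
4 → no match
5 → match
6. 'b' → match
7 → match
8 → match
9. 'ba' → no match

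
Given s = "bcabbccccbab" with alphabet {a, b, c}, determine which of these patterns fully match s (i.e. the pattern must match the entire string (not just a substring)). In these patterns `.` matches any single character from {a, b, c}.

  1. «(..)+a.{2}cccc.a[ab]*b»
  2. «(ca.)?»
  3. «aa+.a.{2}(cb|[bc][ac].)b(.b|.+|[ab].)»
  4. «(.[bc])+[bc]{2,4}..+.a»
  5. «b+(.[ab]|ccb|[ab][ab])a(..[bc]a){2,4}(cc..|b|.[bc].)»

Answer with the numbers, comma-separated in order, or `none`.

1

1 → match
2 → no match
3 → no match — must start with "aa"
4 → no match — must end with "a"
5 → no match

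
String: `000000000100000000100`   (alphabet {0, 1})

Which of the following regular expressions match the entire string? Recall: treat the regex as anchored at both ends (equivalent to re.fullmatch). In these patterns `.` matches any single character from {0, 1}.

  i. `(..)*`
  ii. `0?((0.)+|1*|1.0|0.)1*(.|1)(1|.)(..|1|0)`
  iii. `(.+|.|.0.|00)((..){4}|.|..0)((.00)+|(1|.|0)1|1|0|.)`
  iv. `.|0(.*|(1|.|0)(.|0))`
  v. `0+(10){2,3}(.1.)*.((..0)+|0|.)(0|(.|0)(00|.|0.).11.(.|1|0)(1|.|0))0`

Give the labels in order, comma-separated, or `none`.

i → no match
ii → match
iii → match
iv → match
v → no match

ii, iii, iv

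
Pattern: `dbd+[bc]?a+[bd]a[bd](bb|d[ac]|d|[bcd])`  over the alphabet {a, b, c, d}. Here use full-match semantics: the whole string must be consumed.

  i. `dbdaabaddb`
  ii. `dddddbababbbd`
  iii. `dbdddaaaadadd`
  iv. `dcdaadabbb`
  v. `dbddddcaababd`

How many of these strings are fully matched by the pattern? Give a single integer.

2

i → no match
ii → no match — must start with `dbd`
iii → match
iv → no match — must start with `dbd`
v → match
Total matched: 2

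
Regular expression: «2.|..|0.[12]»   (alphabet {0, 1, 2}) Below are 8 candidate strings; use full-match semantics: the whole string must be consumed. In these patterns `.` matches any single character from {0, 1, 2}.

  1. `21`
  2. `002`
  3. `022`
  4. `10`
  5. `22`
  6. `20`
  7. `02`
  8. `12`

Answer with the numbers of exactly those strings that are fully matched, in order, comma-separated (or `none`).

1, 2, 3, 4, 5, 6, 7, 8

1 → match
2 → match
3 → match
4 → match
5 → match
6 → match
7 → match
8 → match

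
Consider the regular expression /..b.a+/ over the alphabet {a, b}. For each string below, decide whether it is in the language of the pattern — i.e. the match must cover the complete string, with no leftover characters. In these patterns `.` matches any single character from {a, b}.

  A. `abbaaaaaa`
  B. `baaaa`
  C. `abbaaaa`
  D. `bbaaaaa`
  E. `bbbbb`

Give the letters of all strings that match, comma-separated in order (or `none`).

A, C

A → match
B → no match
C → match
D → no match
E → no match — must end with `a`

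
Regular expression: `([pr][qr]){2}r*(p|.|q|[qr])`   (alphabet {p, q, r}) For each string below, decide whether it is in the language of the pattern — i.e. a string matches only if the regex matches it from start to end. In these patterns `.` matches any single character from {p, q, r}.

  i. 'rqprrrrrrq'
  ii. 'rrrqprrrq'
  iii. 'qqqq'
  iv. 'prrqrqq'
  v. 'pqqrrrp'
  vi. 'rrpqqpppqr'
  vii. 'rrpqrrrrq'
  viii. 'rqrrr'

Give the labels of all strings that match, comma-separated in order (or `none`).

i → match
ii → no match
iii → no match
iv → no match
v → no match
vi → no match
vii → match
viii → match

i, vii, viii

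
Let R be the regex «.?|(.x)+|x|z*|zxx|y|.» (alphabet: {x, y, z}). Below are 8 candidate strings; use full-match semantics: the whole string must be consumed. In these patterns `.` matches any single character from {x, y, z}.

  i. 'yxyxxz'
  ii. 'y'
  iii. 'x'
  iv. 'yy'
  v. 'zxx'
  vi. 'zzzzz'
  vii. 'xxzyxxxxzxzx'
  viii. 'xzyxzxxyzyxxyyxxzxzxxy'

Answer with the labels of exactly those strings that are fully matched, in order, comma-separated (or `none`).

i → no match
ii → match
iii → match
iv → no match
v → match
vi → match
vii → no match
viii → no match

ii, iii, v, vi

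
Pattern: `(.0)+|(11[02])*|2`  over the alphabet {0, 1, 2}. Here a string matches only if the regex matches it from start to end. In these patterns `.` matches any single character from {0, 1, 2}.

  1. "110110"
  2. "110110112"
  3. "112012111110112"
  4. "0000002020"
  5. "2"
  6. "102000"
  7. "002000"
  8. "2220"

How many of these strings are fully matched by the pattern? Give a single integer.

1. "110110" → match
2. "110110112" → match
3 → no match
4. "0000002020" → match
5. "2" → match
6. "102000" → match
7. "002000" → match
8. "2220" → no match
Total matched: 6

6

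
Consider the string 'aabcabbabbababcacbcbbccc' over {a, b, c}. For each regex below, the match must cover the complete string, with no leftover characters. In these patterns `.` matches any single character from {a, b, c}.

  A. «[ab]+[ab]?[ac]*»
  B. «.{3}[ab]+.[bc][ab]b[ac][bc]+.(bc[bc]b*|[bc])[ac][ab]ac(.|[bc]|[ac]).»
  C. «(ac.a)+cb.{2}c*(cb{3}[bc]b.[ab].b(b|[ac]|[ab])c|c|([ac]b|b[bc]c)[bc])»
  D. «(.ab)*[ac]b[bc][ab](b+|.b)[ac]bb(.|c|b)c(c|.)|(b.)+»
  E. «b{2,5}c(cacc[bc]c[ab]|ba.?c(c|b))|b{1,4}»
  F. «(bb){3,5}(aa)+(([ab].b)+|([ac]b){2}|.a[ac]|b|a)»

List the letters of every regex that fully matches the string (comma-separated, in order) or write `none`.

A → no match
B → no match
C → no match — must start with 'ac'
D → match
E → no match — must start with 'b'
F → no match — must start with 'bb'

D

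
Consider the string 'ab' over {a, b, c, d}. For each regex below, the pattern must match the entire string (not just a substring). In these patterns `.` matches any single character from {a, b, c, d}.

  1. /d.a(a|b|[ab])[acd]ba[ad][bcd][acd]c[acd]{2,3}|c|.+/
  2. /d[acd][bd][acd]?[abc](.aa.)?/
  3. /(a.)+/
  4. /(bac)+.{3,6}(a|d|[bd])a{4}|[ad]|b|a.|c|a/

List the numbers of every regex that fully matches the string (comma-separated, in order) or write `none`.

1 → match
2 → no match — must start with 'd'
3 → match
4 → match

1, 3, 4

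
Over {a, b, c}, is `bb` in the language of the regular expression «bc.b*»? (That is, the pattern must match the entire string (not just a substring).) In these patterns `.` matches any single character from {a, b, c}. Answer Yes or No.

No

Every match must start with `bc`, but `bb` does not.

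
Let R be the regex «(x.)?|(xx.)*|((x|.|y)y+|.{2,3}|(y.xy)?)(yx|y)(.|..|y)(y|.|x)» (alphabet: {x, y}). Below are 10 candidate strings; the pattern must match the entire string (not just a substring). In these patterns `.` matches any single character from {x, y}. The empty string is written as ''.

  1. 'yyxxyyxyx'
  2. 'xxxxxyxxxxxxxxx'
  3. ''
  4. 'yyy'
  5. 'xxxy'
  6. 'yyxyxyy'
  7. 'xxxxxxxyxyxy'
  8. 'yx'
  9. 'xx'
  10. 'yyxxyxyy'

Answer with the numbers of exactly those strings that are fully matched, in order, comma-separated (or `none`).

2, 3, 4, 6, 9

1 → no match
2 → match
3 → match
4 → match
5 → no match
6 → match
7 → no match
8 → no match
9 → match
10 → no match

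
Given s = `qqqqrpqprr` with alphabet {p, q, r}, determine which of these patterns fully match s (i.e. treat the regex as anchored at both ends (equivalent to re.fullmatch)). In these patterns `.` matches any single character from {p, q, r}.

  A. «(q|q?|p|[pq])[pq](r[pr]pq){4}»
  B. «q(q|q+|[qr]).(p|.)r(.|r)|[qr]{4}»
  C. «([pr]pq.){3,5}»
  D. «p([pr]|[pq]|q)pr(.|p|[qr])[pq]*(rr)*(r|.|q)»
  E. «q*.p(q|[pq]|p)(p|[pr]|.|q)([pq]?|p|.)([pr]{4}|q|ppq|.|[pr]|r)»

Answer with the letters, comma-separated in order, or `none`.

A → no match — must end with `pq`
B → no match
C → no match
D → no match — must start with `p`
E → match

E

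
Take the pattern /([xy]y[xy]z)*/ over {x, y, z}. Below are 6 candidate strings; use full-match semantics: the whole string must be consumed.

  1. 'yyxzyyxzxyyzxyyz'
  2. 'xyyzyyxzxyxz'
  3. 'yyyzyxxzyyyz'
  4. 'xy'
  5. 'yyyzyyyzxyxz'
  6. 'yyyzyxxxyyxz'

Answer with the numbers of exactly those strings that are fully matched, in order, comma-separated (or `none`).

1 → match
2 → match
3 → no match
4 → no match
5 → match
6 → no match

1, 2, 5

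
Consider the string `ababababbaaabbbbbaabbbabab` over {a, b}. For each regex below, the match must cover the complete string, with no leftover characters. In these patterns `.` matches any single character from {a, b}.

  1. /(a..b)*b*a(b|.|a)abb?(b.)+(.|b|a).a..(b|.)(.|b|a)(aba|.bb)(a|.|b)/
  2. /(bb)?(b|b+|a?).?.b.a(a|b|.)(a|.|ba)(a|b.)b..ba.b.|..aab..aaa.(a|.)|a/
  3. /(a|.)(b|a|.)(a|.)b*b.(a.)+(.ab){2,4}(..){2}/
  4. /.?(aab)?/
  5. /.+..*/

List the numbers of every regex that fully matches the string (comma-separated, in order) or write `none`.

1, 5

1 → match
2 → no match
3 → no match
4 → no match
5 → match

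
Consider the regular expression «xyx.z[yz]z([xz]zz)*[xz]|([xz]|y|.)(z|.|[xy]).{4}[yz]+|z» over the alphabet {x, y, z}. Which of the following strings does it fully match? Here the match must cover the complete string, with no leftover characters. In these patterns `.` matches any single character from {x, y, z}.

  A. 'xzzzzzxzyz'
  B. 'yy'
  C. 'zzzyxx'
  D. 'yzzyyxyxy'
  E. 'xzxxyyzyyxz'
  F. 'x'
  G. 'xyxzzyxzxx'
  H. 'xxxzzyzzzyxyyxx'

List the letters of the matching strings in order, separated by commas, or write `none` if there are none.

A → no match
B → no match
C → no match
D → no match
E → no match
F → no match
G → no match
H → no match

none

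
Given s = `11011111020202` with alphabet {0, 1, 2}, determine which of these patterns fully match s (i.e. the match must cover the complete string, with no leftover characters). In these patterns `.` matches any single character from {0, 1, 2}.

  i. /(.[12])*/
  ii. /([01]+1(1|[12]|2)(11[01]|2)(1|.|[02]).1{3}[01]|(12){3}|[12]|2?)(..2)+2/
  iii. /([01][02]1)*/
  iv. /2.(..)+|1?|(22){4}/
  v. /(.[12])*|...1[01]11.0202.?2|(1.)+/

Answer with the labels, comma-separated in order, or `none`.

i, v

i → match
ii → no match — must end with `22`
iii → no match
iv → no match
v → match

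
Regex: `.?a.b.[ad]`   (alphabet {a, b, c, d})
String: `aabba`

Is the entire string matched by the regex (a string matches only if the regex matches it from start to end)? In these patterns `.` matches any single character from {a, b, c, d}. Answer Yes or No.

Yes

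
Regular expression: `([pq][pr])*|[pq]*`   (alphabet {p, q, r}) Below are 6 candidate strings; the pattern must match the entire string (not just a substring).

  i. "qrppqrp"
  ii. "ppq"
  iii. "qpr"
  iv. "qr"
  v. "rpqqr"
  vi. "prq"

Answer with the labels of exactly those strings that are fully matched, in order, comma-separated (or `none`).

ii, iv

i → no match
ii → match
iii → no match
iv → match
v → no match
vi → no match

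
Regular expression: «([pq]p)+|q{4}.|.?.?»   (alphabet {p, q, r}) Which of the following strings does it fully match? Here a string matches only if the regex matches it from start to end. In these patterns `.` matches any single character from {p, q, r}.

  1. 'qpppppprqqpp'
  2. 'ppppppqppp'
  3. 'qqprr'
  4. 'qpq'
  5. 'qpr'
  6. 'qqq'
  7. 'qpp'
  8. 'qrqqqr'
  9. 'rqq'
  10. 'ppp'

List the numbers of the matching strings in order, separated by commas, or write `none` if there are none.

1 → no match
2 → match
3 → no match
4 → no match
5 → no match
6 → no match
7 → no match
8 → no match
9 → no match
10 → no match

2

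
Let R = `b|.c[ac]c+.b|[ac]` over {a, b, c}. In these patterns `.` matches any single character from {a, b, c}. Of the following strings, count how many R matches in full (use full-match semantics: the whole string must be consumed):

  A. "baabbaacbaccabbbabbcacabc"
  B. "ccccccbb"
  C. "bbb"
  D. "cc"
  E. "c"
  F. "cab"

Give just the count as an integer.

A → no match
B. "ccccccbb" → match
C. "bbb" → no match
D. "cc" → no match
E. "c" → match
F. "cab" → no match
Total matched: 2

2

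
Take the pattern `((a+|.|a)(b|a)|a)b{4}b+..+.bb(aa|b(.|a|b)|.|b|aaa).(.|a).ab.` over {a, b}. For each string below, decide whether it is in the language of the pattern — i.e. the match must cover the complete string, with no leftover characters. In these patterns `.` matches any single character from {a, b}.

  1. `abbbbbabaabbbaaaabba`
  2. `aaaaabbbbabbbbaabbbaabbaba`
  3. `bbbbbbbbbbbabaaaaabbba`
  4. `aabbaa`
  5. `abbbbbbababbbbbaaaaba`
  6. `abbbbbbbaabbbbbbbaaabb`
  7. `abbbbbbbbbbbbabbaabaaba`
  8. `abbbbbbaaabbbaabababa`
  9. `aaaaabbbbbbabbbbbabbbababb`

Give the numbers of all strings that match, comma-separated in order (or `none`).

5, 6, 7, 8

1 → no match
2 → no match
3 → no match
4 → no match
5 → match
6 → match
7 → match
8 → match
9 → no match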